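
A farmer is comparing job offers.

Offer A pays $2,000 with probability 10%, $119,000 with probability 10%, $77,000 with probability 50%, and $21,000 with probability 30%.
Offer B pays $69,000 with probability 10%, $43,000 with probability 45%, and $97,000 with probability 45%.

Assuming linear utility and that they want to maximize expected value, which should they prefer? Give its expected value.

Offer B ($69,900)

Offer A = 0.1 × 2000 + 0.1 × 119000 + 0.5 × 77000 + 0.3 × 21000 = 200 + 11900 + 38500 + 6300 = 56900
Offer B = 0.1 × 69000 + 0.45 × 43000 + 0.45 × 97000 = 6900 + 19350 + 43650 = 69900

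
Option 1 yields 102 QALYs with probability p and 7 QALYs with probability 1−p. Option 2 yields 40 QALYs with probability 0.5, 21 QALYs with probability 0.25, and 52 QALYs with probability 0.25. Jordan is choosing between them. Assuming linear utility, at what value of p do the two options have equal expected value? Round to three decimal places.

EV(Option 2) = 0.5 × 40 + 0.25 × 21 + 0.25 × 52 = 20 + 5.25 + 13 = 38.25
p·102 + (1−p)·7 = 38.25
95p + 7 = 38.25
p = (38.25 − 7) / 95

p = 0.329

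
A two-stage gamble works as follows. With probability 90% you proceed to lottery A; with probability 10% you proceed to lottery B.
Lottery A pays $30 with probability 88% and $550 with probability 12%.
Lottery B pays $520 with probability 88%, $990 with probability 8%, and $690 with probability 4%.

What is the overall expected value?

EV(A) = 0.88 × 30 + 0.12 × 550 = 26.4 + 66 = 92.4
EV(B) = 0.88 × 520 + 0.08 × 990 + 0.04 × 690 = 457.6 + 79.2 + 27.6 = 564.4
Overall = 0.9 × 92.4 + 0.1 × 564.4 = 83.16 + 56.44 = 139.6

$139.60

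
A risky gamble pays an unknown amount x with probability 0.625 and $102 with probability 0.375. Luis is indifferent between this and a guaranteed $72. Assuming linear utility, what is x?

x = $54

0.625·x + 0.375·102 = 72
0.625·x = 72 − 38.25 = 33.75
x = 33.75 / 0.625 = 54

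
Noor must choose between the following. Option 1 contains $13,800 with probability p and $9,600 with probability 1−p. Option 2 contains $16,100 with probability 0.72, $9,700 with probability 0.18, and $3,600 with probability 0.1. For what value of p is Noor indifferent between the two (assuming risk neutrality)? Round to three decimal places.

EV(Option 2) = 0.72 × 16100 + 0.18 × 9700 + 0.1 × 3600 = 11592 + 1746 + 360 = 13698
p·13800 + (1−p)·9600 = 13698
4200p + 9600 = 13698
p = (13698 − 9600) / 4200

p = 0.976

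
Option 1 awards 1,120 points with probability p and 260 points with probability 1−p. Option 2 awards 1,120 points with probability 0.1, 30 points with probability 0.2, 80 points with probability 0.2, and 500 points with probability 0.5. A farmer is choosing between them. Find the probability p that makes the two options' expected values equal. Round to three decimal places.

p = 0.144

EV(Option 2) = 0.1 × 1120 + 0.2 × 30 + 0.2 × 80 + 0.5 × 500 = 112 + 6 + 16 + 250 = 384
p·1120 + (1−p)·260 = 384
860p + 260 = 384
p = (384 − 260) / 860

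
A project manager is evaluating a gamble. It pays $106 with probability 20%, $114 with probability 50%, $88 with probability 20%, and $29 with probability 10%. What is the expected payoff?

EV = 0.2 × 106 + 0.5 × 114 + 0.2 × 88 + 0.1 × 29 = 21.2 + 57 + 17.6 + 2.9 = 98.7

$98.70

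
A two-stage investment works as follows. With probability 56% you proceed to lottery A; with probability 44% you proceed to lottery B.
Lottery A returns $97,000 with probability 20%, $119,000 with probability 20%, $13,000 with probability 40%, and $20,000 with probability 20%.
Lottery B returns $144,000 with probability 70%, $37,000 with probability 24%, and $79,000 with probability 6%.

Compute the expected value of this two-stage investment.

$79,688.80

EV(A) = 0.2 × 97000 + 0.2 × 119000 + 0.4 × 13000 + 0.2 × 20000 = 19400 + 23800 + 5200 + 4000 = 52400
EV(B) = 0.7 × 144000 + 0.24 × 37000 + 0.06 × 79000 = 100800 + 8880 + 4740 = 114420
Overall = 0.56 × 52400 + 0.44 × 114420 = 29344 + 50344.8 = 79688.8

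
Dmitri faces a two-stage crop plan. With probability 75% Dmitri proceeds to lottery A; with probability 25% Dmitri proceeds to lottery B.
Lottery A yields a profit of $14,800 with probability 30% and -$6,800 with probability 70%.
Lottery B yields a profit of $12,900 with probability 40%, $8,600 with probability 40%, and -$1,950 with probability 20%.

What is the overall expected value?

$1,812.50

EV(A) = 0.3 × 14800 + 0.7 × (-6800) = 4440 − 4760 = -320
EV(B) = 0.4 × 12900 + 0.4 × 8600 + 0.2 × (-1950) = 5160 + 3440 − 390 = 8210
Overall = 0.75 × (-320) + 0.25 × 8210 = -240 + 2052.5 = 1812.5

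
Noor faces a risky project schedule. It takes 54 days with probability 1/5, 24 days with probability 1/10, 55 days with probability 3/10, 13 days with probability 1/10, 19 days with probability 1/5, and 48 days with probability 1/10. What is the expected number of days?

39.6 days

EV = 1/5 × 54 + 1/10 × 24 + 3/10 × 55 + 1/10 × 13 + 1/5 × 19 + 1/10 × 48 = 10.8 + 2.4 + 16.5 + 1.3 + 3.8 + 4.8 = 39.6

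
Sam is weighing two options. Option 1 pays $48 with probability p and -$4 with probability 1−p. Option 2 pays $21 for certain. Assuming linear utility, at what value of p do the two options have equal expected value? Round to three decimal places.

p = 0.481

p·48 + (1−p)·(-4) = 21
52p − 4 = 21
p = (21 + 4) / 52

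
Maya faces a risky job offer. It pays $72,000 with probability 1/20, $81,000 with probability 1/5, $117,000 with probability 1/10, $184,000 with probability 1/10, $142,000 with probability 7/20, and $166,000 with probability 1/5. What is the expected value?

$132,800

EV = 1/20 × 72000 + 1/5 × 81000 + 1/10 × 117000 + 1/10 × 184000 + 7/20 × 142000 + 1/5 × 166000 = 3600 + 16200 + 11700 + 18400 + 49700 + 33200 = 132800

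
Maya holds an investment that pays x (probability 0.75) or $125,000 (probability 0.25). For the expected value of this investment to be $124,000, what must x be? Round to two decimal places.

0.75·x + 0.25·125000 = 124000
0.75·x = 124000 − 31250 = 92750
x = 92750 / 0.75 = 123666.6667

x = $123,666.67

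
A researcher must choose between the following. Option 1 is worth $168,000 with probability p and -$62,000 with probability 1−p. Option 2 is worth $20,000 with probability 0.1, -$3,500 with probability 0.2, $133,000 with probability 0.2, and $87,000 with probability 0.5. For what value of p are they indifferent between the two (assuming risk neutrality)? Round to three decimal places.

p = 0.580

EV(Option 2) = 0.1 × 20000 + 0.2 × (-3500) + 0.2 × 133000 + 0.5 × 87000 = 2000 − 700 + 26600 + 43500 = 71400
p·168000 + (1−p)·(-62000) = 71400
230000p − 62000 = 71400
p = (71400 + 62000) / 230000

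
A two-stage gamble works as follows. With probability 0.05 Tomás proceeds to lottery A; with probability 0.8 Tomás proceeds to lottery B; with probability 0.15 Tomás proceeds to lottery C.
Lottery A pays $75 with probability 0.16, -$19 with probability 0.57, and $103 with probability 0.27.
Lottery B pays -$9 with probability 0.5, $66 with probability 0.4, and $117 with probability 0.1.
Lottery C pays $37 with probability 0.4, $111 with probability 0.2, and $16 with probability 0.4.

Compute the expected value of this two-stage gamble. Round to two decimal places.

EV(A) = 0.16 × 75 + 0.57 × (-19) + 0.27 × 103 = 12 − 10.83 + 27.81 = 28.98
EV(B) = 0.5 × (-9) + 0.4 × 66 + 0.1 × 117 = -4.5 + 26.4 + 11.7 = 33.6
EV(C) = 0.4 × 37 + 0.2 × 111 + 0.4 × 16 = 14.8 + 22.2 + 6.4 = 43.4
Overall = 0.05 × 28.98 + 0.8 × 33.6 + 0.15 × 43.4 = 1.449 + 26.88 + 6.51 = 34.839

$34.84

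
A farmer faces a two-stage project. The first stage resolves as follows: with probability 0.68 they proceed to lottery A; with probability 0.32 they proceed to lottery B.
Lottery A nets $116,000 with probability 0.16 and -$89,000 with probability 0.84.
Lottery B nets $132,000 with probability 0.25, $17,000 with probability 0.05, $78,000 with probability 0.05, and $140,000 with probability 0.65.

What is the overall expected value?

$2,984

EV(A) = 0.16 × 116000 + 0.84 × (-89000) = 18560 − 74760 = -56200
EV(B) = 0.25 × 132000 + 0.05 × 17000 + 0.05 × 78000 + 0.65 × 140000 = 33000 + 850 + 3900 + 91000 = 128750
Overall = 0.68 × (-56200) + 0.32 × 128750 = -38216 + 41200 = 2984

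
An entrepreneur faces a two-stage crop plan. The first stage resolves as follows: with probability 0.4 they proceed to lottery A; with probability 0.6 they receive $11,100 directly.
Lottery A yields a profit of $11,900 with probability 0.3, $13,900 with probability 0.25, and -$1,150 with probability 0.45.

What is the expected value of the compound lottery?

EV(A) = 0.3 × 11900 + 0.25 × 13900 + 0.45 × (-1150) = 3570 + 3475 − 517.5 = 6527.5
Branch B: 11100 (certain)
Overall = 0.4 × 6527.5 + 0.6 × 11100 = 2611 + 6660 = 9271

$9,271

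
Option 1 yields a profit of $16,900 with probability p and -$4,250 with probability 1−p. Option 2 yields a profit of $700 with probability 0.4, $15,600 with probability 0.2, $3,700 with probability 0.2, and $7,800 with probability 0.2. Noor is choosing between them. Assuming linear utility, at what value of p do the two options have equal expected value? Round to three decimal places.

EV(Option 2) = 0.4 × 700 + 0.2 × 15600 + 0.2 × 3700 + 0.2 × 7800 = 280 + 3120 + 740 + 1560 = 5700
p·16900 + (1−p)·(-4250) = 5700
21150p − 4250 = 5700
p = (5700 + 4250) / 21150

p = 0.470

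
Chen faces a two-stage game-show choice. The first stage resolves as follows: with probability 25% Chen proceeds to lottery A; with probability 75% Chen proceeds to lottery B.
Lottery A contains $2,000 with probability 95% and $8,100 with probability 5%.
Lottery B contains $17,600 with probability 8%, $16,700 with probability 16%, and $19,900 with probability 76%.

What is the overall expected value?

EV(A) = 0.95 × 2000 + 0.05 × 8100 = 1900 + 405 = 2305
EV(B) = 0.08 × 17600 + 0.16 × 16700 + 0.76 × 19900 = 1408 + 2672 + 15124 = 19204
Overall = 0.25 × 2305 + 0.75 × 19204 = 576.25 + 14403 = 14979.25

$14,979.25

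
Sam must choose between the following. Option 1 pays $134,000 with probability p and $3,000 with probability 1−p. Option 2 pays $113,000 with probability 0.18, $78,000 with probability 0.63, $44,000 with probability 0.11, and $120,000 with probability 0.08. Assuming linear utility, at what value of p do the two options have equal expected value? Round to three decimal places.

p = 0.618

EV(Option 2) = 0.18 × 113000 + 0.63 × 78000 + 0.11 × 44000 + 0.08 × 120000 = 20340 + 49140 + 4840 + 9600 = 83920
p·134000 + (1−p)·3000 = 83920
131000p + 3000 = 83920
p = (83920 − 3000) / 131000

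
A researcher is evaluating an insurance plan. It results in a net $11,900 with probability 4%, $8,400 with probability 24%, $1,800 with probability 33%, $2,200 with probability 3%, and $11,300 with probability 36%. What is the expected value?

$7,220

EV = 0.04 × 11900 + 0.24 × 8400 + 0.33 × 1800 + 0.03 × 2200 + 0.36 × 11300 = 476 + 2016 + 594 + 66 + 4068 = 7220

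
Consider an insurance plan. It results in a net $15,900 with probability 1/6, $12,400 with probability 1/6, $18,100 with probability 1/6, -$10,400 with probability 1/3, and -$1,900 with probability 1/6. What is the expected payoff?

EV = 1/6 × 15900 + 1/6 × 12400 + 1/6 × 18100 + 1/3 × (-10400) + 1/6 × (-1900) = 2650 + 2066.6667 + 3016.6667 − 3466.6667 − 316.6667 = 3950

$3,950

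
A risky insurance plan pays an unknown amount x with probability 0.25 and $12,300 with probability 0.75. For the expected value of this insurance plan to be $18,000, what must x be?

0.25·x + 0.75·12300 = 18000
0.25·x = 18000 − 9225 = 8775
x = 8775 / 0.25 = 35100

x = $35,100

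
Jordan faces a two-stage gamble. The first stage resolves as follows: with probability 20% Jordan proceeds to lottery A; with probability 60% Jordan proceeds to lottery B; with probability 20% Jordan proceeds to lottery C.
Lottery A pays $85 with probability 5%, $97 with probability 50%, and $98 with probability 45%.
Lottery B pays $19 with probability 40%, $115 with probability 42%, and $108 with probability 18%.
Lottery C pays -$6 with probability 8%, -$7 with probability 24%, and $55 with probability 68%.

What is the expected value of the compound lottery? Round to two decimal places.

EV(A) = 0.05 × 85 + 0.5 × 97 + 0.45 × 98 = 4.25 + 48.5 + 44.1 = 96.85
EV(B) = 0.4 × 19 + 0.42 × 115 + 0.18 × 108 = 7.6 + 48.3 + 19.44 = 75.34
EV(C) = 0.08 × (-6) + 0.24 × (-7) + 0.68 × 55 = -0.48 − 1.68 + 37.4 = 35.24
Overall = 0.2 × 96.85 + 0.6 × 75.34 + 0.2 × 35.24 = 19.37 + 45.204 + 7.048 = 71.622

$71.62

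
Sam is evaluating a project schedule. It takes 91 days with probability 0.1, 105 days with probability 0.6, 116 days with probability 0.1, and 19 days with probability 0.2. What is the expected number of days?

87.5 days

EV = 0.1 × 91 + 0.6 × 105 + 0.1 × 116 + 0.2 × 19 = 9.1 + 63 + 11.6 + 3.8 = 87.5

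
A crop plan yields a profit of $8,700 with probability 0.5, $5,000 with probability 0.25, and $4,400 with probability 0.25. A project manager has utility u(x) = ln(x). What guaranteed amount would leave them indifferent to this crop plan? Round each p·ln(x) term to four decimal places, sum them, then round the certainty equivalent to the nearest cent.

E[u] = 0.5·ln(8700) + 0.25·ln(5000) + 0.25·ln(4400) = 4.5355 + 2.1293 + 2.0973 = 8.7621
CE = e^8.7621 ≈ 6387.51

$6,387.51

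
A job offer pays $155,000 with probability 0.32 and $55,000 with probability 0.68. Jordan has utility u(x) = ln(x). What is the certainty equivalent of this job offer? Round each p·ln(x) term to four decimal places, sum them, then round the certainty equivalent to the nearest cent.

E[u] = 0.32·ln(155000) + 0.68·ln(55000) = 3.8244 + 7.4223 = 11.2467
CE = e^11.2467 ≈ 76626.63

$76,626.63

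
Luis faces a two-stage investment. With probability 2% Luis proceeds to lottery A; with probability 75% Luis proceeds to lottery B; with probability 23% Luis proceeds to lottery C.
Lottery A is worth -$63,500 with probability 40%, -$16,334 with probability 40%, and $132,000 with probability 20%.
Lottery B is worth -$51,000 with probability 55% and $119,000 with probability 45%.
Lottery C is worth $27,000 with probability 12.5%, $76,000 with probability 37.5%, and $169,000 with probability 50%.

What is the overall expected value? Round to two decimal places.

$45,780.58

EV(A) = 0.4 × (-63500) + 0.4 × (-16334) + 0.2 × 132000 = -25400 − 6533.6 + 26400 = -5533.6
EV(B) = 0.55 × (-51000) + 0.45 × 119000 = -28050 + 53550 = 25500
EV(C) = 0.125 × 27000 + 0.375 × 76000 + 0.5 × 169000 = 3375 + 28500 + 84500 = 116375
Overall = 0.02 × (-5533.6) + 0.75 × 25500 + 0.23 × 116375 = -110.672 + 19125 + 26766.25 = 45780.578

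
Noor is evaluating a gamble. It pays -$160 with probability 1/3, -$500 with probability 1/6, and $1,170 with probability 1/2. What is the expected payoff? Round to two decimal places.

EV = 1/3 × (-160) + 1/6 × (-500) + 1/2 × 1170 = -53.3333 − 83.3333 + 585 = 448.3333

$448.33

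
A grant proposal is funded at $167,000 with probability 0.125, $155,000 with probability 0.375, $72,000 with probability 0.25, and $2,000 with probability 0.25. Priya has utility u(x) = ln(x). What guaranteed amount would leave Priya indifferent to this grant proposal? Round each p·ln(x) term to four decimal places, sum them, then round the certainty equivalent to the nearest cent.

E[u] = 0.125·ln(167000) + 0.375·ln(155000) + 0.25·ln(72000) + 0.25·ln(2000) = 1.5032 + 4.4817 + 2.7961 + 1.9002 = 10.6812
CE = e^10.6812 ≈ 43529.75

$43,529.75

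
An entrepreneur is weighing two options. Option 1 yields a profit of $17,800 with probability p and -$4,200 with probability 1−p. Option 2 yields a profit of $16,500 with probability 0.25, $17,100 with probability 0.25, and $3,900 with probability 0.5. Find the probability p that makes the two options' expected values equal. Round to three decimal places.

EV(Option 2) = 0.25 × 16500 + 0.25 × 17100 + 0.5 × 3900 = 4125 + 4275 + 1950 = 10350
p·17800 + (1−p)·(-4200) = 10350
22000p − 4200 = 10350
p = (10350 + 4200) / 22000

p = 0.661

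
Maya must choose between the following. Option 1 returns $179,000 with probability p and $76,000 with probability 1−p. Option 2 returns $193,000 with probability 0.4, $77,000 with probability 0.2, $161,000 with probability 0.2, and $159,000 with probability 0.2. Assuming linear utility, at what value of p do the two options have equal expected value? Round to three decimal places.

EV(Option 2) = 0.4 × 193000 + 0.2 × 77000 + 0.2 × 161000 + 0.2 × 159000 = 77200 + 15400 + 32200 + 31800 = 156600
p·179000 + (1−p)·76000 = 156600
103000p + 76000 = 156600
p = (156600 − 76000) / 103000

p = 0.783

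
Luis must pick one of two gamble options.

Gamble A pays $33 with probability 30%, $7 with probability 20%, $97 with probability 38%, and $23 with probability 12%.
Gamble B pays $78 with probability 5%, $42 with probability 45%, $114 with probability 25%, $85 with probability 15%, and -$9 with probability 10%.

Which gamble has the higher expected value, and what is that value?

Gamble B ($63.15)

Gamble A = 0.3 × 33 + 0.2 × 7 + 0.38 × 97 + 0.12 × 23 = 9.9 + 1.4 + 36.86 + 2.76 = 50.92
Gamble B = 0.05 × 78 + 0.45 × 42 + 0.25 × 114 + 0.15 × 85 + 0.1 × (-9) = 3.9 + 18.9 + 28.5 + 12.75 − 0.9 = 63.15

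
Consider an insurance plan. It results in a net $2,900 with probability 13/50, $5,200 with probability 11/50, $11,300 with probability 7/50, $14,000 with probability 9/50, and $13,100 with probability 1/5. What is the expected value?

EV = 13/50 × 2900 + 11/50 × 5200 + 7/50 × 11300 + 9/50 × 14000 + 1/5 × 13100 = 754 + 1144 + 1582 + 2520 + 2620 = 8620

$8,620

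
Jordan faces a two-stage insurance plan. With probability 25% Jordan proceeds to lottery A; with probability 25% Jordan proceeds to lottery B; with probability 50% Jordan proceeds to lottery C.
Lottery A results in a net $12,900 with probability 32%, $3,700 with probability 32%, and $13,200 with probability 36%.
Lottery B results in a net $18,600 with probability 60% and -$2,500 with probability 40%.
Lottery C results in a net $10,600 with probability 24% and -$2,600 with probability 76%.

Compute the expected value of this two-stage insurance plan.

$5,340

EV(A) = 0.32 × 12900 + 0.32 × 3700 + 0.36 × 13200 = 4128 + 1184 + 4752 = 10064
EV(B) = 0.6 × 18600 + 0.4 × (-2500) = 11160 − 1000 = 10160
EV(C) = 0.24 × 10600 + 0.76 × (-2600) = 2544 − 1976 = 568
Overall = 0.25 × 10064 + 0.25 × 10160 + 0.5 × 568 = 2516 + 2540 + 284 = 5340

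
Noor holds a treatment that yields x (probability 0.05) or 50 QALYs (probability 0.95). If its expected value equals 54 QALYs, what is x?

0.05·x + 0.95·50 = 54
0.05·x = 54 − 47.5 = 6.5
x = 6.5 / 0.05 = 130

x = 130 QALYs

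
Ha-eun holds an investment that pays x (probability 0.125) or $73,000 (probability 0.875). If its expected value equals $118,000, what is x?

0.125·x + 0.875·73000 = 118000
0.125·x = 118000 − 63875 = 54125
x = 54125 / 0.125 = 433000

x = $433,000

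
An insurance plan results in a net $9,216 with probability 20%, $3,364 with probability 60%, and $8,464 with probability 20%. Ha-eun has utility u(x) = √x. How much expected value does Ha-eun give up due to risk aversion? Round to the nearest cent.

E[u] = 0.2·√9216 + 0.6·√3364 + 0.2·√8464 = 0.2·96 + 0.6·58 + 0.2·92 = 72.4
CE = (72.4)² = 5241.76
Risk premium = EV − CE = 5554.4 − 5241.76 = 312.64

$312.64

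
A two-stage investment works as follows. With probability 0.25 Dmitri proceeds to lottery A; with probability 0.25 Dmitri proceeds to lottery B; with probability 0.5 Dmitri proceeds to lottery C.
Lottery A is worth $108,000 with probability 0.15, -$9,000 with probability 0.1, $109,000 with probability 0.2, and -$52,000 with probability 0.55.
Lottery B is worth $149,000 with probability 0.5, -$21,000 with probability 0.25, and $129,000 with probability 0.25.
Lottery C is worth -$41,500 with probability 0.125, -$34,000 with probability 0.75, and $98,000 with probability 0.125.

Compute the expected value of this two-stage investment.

EV(A) = 0.15 × 108000 + 0.1 × (-9000) + 0.2 × 109000 + 0.55 × (-52000) = 16200 − 900 + 21800 − 28600 = 8500
EV(B) = 0.5 × 149000 + 0.25 × (-21000) + 0.25 × 129000 = 74500 − 5250 + 32250 = 101500
EV(C) = 0.125 × (-41500) + 0.75 × (-34000) + 0.125 × 98000 = -5187.5 − 25500 + 12250 = -18437.5
Overall = 0.25 × 8500 + 0.25 × 101500 + 0.5 × (-18437.5) = 2125 + 25375 − 9218.75 = 18281.25

$18,281.25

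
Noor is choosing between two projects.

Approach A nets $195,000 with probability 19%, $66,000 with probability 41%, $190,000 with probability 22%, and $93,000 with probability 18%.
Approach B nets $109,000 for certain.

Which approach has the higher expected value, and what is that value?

Approach A ($122,650)

Approach A = 0.19 × 195000 + 0.41 × 66000 + 0.22 × 190000 + 0.18 × 93000 = 37050 + 27060 + 41800 + 16740 = 122650
Approach B: 109000 (certain)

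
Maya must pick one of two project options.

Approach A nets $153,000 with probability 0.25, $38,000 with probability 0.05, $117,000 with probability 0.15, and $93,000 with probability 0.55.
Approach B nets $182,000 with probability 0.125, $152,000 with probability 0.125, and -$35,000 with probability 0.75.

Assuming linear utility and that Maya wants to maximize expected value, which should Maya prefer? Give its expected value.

Approach A = 0.25 × 153000 + 0.05 × 38000 + 0.15 × 117000 + 0.55 × 93000 = 38250 + 1900 + 17550 + 51150 = 108850
Approach B = 0.125 × 182000 + 0.125 × 152000 + 0.75 × (-35000) = 22750 + 19000 − 26250 = 15500

Approach A ($108,850)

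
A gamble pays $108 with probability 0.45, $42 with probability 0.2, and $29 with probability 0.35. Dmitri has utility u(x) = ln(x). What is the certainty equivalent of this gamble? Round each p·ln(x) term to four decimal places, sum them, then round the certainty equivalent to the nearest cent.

E[u] = 0.45·ln(108) + 0.2·ln(42) + 0.35·ln(29) = 2.1070 + 0.7475 + 1.1786 = 4.0331
CE = e^4.0331 ≈ 56.44

$56.44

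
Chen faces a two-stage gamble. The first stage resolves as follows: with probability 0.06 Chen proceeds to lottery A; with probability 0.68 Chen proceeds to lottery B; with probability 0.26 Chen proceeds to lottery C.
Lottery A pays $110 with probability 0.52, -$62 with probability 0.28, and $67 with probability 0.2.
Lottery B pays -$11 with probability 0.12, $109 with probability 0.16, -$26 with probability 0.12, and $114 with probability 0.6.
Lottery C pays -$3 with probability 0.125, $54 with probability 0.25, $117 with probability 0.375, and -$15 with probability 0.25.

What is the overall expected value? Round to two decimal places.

$72.39

EV(A) = 0.52 × 110 + 0.28 × (-62) + 0.2 × 67 = 57.2 − 17.36 + 13.4 = 53.24
EV(B) = 0.12 × (-11) + 0.16 × 109 + 0.12 × (-26) + 0.6 × 114 = -1.32 + 17.44 − 3.12 + 68.4 = 81.4
EV(C) = 0.125 × (-3) + 0.25 × 54 + 0.375 × 117 + 0.25 × (-15) = -0.375 + 13.5 + 43.875 − 3.75 = 53.25
Overall = 0.06 × 53.24 + 0.68 × 81.4 + 0.26 × 53.25 = 3.1944 + 55.352 + 13.845 = 72.3914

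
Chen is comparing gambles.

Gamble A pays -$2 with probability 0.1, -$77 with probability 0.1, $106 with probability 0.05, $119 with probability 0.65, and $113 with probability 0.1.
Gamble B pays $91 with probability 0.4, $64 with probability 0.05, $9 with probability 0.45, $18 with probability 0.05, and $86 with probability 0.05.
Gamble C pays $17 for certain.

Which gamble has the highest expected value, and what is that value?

Gamble A = 0.1 × (-2) + 0.1 × (-77) + 0.05 × 106 + 0.65 × 119 + 0.1 × 113 = -0.2 − 7.7 + 5.3 + 77.35 + 11.3 = 86.05
Gamble B = 0.4 × 91 + 0.05 × 64 + 0.45 × 9 + 0.05 × 18 + 0.05 × 86 = 36.4 + 3.2 + 4.05 + 0.9 + 4.3 = 48.85
Gamble C: 17 (certain)

Gamble A ($86.05)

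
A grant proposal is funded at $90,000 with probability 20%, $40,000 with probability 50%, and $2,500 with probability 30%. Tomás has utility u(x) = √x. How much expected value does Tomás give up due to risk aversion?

E[u] = 0.2·√90000 + 0.5·√40000 + 0.3·√2500 = 0.2·300 + 0.5·200 + 0.3·50 = 175
CE = (175)² = 30625
Risk premium = EV − CE = 38750 − 30625 = 8125

$8,125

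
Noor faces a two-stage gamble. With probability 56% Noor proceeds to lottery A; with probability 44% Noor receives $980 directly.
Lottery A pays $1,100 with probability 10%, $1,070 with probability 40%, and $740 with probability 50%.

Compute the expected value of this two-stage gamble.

$939.68

EV(A) = 0.1 × 1100 + 0.4 × 1070 + 0.5 × 740 = 110 + 428 + 370 = 908
Branch B: 980 (certain)
Overall = 0.56 × 908 + 0.44 × 980 = 508.48 + 431.2 = 939.68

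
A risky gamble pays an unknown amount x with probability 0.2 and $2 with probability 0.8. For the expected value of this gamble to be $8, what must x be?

0.2·x + 0.8·2 = 8
0.2·x = 8 − 1.6 = 6.4
x = 6.4 / 0.2 = 32

x = $32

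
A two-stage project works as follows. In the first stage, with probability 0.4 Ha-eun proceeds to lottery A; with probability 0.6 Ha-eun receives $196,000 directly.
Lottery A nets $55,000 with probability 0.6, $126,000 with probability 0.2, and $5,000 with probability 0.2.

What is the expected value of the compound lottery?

EV(A) = 0.6 × 55000 + 0.2 × 126000 + 0.2 × 5000 = 33000 + 25200 + 1000 = 59200
Branch B: 196000 (certain)
Overall = 0.4 × 59200 + 0.6 × 196000 = 23680 + 117600 = 141280

$141,280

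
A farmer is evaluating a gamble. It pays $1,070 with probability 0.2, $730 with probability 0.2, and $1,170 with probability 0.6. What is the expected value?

$1,062

EV = 0.2 × 1070 + 0.2 × 730 + 0.6 × 1170 = 214 + 146 + 702 = 1062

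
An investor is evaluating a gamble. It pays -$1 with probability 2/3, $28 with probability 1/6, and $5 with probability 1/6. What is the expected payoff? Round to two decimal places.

$4.83

EV = 2/3 × (-1) + 1/6 × 28 + 1/6 × 5 = -0.6667 + 4.6667 + 0.8333 = 4.8333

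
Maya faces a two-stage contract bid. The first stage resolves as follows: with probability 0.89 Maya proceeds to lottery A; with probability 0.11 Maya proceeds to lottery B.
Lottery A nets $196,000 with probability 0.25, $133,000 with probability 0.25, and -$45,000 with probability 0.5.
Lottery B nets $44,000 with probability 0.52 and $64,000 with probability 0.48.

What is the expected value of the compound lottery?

EV(A) = 0.25 × 196000 + 0.25 × 133000 + 0.5 × (-45000) = 49000 + 33250 − 22500 = 59750
EV(B) = 0.52 × 44000 + 0.48 × 64000 = 22880 + 30720 = 53600
Overall = 0.89 × 59750 + 0.11 × 53600 = 53177.5 + 5896 = 59073.5

$59,073.50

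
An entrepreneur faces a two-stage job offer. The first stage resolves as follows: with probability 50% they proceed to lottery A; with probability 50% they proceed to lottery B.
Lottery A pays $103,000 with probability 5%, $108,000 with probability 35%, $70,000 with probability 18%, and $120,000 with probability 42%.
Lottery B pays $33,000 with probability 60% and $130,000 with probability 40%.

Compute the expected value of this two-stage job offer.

$88,875

EV(A) = 0.05 × 103000 + 0.35 × 108000 + 0.18 × 70000 + 0.42 × 120000 = 5150 + 37800 + 12600 + 50400 = 105950
EV(B) = 0.6 × 33000 + 0.4 × 130000 = 19800 + 52000 = 71800
Overall = 0.5 × 105950 + 0.5 × 71800 = 52975 + 35900 = 88875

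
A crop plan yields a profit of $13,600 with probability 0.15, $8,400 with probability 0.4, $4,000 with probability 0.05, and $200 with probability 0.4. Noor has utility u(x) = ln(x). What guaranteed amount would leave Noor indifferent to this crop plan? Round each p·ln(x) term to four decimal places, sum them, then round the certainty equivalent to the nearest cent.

$1,951.01

E[u] = 0.15·ln(13600) + 0.4·ln(8400) + 0.05·ln(4000) + 0.4·ln(200) = 1.4277 + 3.6144 + 0.4147 + 2.1193 = 7.5761
CE = e^7.5761 ≈ 1951.01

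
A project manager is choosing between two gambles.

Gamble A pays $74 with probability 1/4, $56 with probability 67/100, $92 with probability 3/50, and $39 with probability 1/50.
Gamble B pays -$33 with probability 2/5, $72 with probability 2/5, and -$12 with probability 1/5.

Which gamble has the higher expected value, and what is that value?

Gamble A = 1/4 × 74 + 67/100 × 56 + 3/50 × 92 + 1/50 × 39 = 18.5 + 37.52 + 5.52 + 0.78 = 62.32
Gamble B = 2/5 × (-33) + 2/5 × 72 + 1/5 × (-12) = -13.2 + 28.8 − 2.4 = 13.2

Gamble A ($62.32)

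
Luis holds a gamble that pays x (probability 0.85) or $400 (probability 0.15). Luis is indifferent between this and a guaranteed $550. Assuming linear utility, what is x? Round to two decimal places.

0.85·x + 0.15·400 = 550
0.85·x = 550 − 60 = 490
x = 490 / 0.85 = 576.4706

x = $576.47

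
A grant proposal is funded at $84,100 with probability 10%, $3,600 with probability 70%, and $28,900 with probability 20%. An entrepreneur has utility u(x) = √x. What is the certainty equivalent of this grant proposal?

E[u] = 0.1·√84100 + 0.7·√3600 + 0.2·√28900 = 0.1·290 + 0.7·60 + 0.2·170 = 105
CE = (105)² = 11025

$11,025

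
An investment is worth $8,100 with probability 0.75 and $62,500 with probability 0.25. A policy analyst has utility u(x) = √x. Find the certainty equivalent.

E[u] = 0.75·√8100 + 0.25·√62500 = 0.75·90 + 0.25·250 = 130
CE = (130)² = 16900

$16,900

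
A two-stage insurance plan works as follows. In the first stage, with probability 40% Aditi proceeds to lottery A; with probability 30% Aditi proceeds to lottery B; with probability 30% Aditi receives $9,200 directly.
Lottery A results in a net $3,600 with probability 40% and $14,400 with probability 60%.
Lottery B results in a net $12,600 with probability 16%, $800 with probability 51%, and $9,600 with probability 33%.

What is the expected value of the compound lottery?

EV(A) = 0.4 × 3600 + 0.6 × 14400 = 1440 + 8640 = 10080
EV(B) = 0.16 × 12600 + 0.51 × 800 + 0.33 × 9600 = 2016 + 408 + 3168 = 5592
Branch C: 9200 (certain)
Overall = 0.4 × 10080 + 0.3 × 5592 + 0.3 × 9200 = 4032 + 1677.6 + 2760 = 8469.6

$8,469.60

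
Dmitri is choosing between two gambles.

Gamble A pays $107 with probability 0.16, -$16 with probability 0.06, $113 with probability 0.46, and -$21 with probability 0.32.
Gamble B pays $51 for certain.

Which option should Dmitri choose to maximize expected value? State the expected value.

Gamble A ($61.42)

Gamble A = 0.16 × 107 + 0.06 × (-16) + 0.46 × 113 + 0.32 × (-21) = 17.12 − 0.96 + 51.98 − 6.72 = 61.42
Gamble B: 51 (certain)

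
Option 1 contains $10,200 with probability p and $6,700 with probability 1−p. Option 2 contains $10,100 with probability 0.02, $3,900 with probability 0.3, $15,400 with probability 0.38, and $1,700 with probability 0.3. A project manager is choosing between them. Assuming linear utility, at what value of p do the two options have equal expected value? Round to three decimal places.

EV(Option 2) = 0.02 × 10100 + 0.3 × 3900 + 0.38 × 15400 + 0.3 × 1700 = 202 + 1170 + 5852 + 510 = 7734
p·10200 + (1−p)·6700 = 7734
3500p + 6700 = 7734
p = (7734 − 6700) / 3500

p = 0.295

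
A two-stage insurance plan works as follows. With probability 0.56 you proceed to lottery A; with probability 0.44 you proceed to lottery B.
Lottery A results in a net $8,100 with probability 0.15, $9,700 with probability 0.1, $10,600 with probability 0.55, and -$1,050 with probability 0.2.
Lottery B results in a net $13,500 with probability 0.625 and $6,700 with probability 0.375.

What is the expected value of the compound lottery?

EV(A) = 0.15 × 8100 + 0.1 × 9700 + 0.55 × 10600 + 0.2 × (-1050) = 1215 + 970 + 5830 − 210 = 7805
EV(B) = 0.625 × 13500 + 0.375 × 6700 = 8437.5 + 2512.5 = 10950
Overall = 0.56 × 7805 + 0.44 × 10950 = 4370.8 + 4818 = 9188.8

$9,188.80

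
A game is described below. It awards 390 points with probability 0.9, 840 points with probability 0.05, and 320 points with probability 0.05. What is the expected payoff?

EV = 0.9 × 390 + 0.05 × 840 + 0.05 × 320 = 351 + 42 + 16 = 409

409 points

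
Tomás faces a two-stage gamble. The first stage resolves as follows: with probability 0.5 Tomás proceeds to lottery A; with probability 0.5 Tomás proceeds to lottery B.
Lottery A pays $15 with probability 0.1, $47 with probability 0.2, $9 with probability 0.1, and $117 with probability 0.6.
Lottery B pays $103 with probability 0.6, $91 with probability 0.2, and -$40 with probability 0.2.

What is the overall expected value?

EV(A) = 0.1 × 15 + 0.2 × 47 + 0.1 × 9 + 0.6 × 117 = 1.5 + 9.4 + 0.9 + 70.2 = 82
EV(B) = 0.6 × 103 + 0.2 × 91 + 0.2 × (-40) = 61.8 + 18.2 − 8 = 72
Overall = 0.5 × 82 + 0.5 × 72 = 41 + 36 = 77

$77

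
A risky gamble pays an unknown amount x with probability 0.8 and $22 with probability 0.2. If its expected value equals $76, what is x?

x = $89.50

0.8·x + 0.2·22 = 76
0.8·x = 76 − 4.4 = 71.6
x = 71.6 / 0.8 = 89.5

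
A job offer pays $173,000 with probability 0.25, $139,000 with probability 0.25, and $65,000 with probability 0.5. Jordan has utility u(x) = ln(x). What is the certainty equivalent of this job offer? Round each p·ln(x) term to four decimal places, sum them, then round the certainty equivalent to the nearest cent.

$100,408.28

E[u] = 0.25·ln(173000) + 0.25·ln(139000) + 0.5·ln(65000) = 3.0153 + 2.9606 + 5.5411 = 11.5170
CE = e^11.5170 ≈ 100408.28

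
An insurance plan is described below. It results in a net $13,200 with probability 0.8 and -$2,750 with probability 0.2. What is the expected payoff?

$10,010

EV = 0.8 × 13200 + 0.2 × (-2750) = 10560 − 550 = 10010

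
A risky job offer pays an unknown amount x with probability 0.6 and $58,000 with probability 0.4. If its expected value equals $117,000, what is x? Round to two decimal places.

x = $156,333.33

0.6·x + 0.4·58000 = 117000
0.6·x = 117000 − 23200 = 93800
x = 93800 / 0.6 = 156333.3333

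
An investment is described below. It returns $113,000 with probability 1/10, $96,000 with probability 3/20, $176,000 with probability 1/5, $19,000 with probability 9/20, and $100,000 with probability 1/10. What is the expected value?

$79,450

EV = 1/10 × 113000 + 3/20 × 96000 + 1/5 × 176000 + 9/20 × 19000 + 1/10 × 100000 = 11300 + 14400 + 35200 + 8550 + 10000 = 79450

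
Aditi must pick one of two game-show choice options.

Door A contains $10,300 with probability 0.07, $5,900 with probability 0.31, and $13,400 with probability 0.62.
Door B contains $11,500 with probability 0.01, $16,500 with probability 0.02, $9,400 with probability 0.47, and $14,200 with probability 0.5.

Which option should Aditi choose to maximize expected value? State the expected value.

Door A = 0.07 × 10300 + 0.31 × 5900 + 0.62 × 13400 = 721 + 1829 + 8308 = 10858
Door B = 0.01 × 11500 + 0.02 × 16500 + 0.47 × 9400 + 0.5 × 14200 = 115 + 330 + 4418 + 7100 = 11963

Door B ($11,963)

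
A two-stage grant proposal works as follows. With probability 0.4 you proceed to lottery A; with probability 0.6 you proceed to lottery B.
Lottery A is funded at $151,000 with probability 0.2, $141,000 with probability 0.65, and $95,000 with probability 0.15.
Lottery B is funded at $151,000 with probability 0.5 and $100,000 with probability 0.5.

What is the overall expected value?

$129,740

EV(A) = 0.2 × 151000 + 0.65 × 141000 + 0.15 × 95000 = 30200 + 91650 + 14250 = 136100
EV(B) = 0.5 × 151000 + 0.5 × 100000 = 75500 + 50000 = 125500
Overall = 0.4 × 136100 + 0.6 × 125500 = 54440 + 75300 = 129740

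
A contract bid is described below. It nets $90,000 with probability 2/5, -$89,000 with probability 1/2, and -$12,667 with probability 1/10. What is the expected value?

EV = 2/5 × 90000 + 1/2 × (-89000) + 1/10 × (-12667) = 36000 − 44500 − 1266.7 = -9766.7

-$9,766.70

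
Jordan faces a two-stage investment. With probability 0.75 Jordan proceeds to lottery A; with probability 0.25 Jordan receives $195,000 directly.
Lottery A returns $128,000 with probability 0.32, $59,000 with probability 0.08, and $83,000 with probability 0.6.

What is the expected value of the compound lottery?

EV(A) = 0.32 × 128000 + 0.08 × 59000 + 0.6 × 83000 = 40960 + 4720 + 49800 = 95480
Branch B: 195000 (certain)
Overall = 0.75 × 95480 + 0.25 × 195000 = 71610 + 48750 = 120360

$120,360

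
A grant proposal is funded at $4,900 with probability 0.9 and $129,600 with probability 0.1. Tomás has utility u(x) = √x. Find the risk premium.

$7,569

E[u] = 0.9·√4900 + 0.1·√129600 = 0.9·70 + 0.1·360 = 99
CE = (99)² = 9801
Risk premium = EV − CE = 17370 − 9801 = 7569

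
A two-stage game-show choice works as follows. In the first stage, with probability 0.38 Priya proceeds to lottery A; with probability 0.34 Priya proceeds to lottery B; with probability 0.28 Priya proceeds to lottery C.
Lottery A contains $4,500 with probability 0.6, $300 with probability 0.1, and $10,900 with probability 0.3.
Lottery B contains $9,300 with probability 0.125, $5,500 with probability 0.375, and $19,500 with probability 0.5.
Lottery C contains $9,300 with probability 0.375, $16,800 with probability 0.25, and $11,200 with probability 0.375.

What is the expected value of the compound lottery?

$10,020

EV(A) = 0.6 × 4500 + 0.1 × 300 + 0.3 × 10900 = 2700 + 30 + 3270 = 6000
EV(B) = 0.125 × 9300 + 0.375 × 5500 + 0.5 × 19500 = 1162.5 + 2062.5 + 9750 = 12975
EV(C) = 0.375 × 9300 + 0.25 × 16800 + 0.375 × 11200 = 3487.5 + 4200 + 4200 = 11887.5
Overall = 0.38 × 6000 + 0.34 × 12975 + 0.28 × 11887.5 = 2280 + 4411.5 + 3328.5 = 10020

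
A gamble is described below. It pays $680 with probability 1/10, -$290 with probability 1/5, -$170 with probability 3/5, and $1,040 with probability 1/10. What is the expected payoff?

$12

EV = 1/10 × 680 + 1/5 × (-290) + 3/5 × (-170) + 1/10 × 1040 = 68 − 58 − 102 + 104 = 12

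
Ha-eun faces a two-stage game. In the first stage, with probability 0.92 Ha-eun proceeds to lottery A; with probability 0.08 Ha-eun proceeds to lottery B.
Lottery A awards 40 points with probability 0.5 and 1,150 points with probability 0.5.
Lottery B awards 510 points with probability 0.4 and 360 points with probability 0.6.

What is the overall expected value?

581 points

EV(A) = 0.5 × 40 + 0.5 × 1150 = 20 + 575 = 595
EV(B) = 0.4 × 510 + 0.6 × 360 = 204 + 216 = 420
Overall = 0.92 × 595 + 0.08 × 420 = 547.4 + 33.6 = 581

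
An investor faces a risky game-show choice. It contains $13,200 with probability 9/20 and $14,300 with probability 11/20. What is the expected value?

EV = 9/20 × 13200 + 11/20 × 14300 = 5940 + 7865 = 13805

$13,805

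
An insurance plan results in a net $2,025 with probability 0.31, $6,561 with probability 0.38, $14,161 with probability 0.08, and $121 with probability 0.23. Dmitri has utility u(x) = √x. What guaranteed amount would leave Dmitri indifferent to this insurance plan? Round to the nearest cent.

$3,223.97

E[u] = 0.31·√2025 + 0.38·√6561 + 0.08·√14161 + 0.23·√121 = 0.31·45 + 0.38·81 + 0.08·119 + 0.23·11 = 56.78
CE = (56.78)² = 3223.9684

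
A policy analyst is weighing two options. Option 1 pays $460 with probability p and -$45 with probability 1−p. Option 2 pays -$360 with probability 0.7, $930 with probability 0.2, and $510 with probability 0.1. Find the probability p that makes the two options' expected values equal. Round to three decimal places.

p = 0.059

EV(Option 2) = 0.7 × (-360) + 0.2 × 930 + 0.1 × 510 = -252 + 186 + 51 = -15
p·460 + (1−p)·(-45) = -15
505p − 45 = -15
p = (-15 + 45) / 505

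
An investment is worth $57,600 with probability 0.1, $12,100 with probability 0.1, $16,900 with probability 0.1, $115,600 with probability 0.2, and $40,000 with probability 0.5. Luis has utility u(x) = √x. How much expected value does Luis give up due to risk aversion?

$5,124

E[u] = 0.1·√57600 + 0.1·√12100 + 0.1·√16900 + 0.2·√115600 + 0.5·√40000 = 0.1·240 + 0.1·110 + 0.1·130 + 0.2·340 + 0.5·200 = 216
CE = (216)² = 46656
Risk premium = EV − CE = 51780 − 46656 = 5124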